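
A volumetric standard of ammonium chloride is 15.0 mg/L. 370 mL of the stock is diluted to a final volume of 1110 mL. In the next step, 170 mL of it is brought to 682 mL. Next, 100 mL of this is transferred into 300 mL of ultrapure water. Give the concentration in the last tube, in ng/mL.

Overall dilution factor = 3 × 4.012 × 4 = 48.1.
15.0 mg/L / 48.1 = 0.312 mg/L = 312 ng/mL.

312 ng/mL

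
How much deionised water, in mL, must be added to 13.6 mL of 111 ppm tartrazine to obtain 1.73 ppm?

V₂ = C₁V₁/C₂ = 111 × 13.6 / 1.73 = 873 mL.
Diluent to add = V₂ − V₁ = 873 − 13.6 = 859 mL.

859 mL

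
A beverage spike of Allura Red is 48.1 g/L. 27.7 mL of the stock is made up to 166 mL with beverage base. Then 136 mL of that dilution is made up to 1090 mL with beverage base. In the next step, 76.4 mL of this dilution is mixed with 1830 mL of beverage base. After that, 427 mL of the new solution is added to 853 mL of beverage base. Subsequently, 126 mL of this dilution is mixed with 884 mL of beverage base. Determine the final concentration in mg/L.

Overall dilution factor = 5.993 × 8.015 × 24.95 × 2.998 × 8.016 = 2.88 × 10⁴.
48.1 g/L / 2.88 × 10⁴ = 1.67 × 10⁻³ g/L = 1.67 mg/L.

1.67 mg/L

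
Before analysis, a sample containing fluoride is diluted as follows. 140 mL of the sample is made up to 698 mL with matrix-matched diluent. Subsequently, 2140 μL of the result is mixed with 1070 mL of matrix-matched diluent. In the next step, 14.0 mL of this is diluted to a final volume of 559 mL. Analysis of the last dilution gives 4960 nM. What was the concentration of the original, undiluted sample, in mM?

Overall dilution factor = 4.986 × 501 × 39.93 = 9.97 × 10⁴.
Original = 4960 nM × 9.97 × 10⁴ = 4.95 × 10⁸ nM = 495 mM.

495 mM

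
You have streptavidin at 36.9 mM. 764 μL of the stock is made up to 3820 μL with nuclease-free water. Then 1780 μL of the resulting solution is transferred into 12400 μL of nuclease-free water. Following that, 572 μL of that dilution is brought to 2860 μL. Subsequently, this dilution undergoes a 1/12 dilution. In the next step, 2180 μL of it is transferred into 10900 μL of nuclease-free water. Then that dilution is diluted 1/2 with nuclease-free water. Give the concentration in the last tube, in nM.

Overall dilution factor = 5 × 7.966 × 5 × 12 × 6 × 2 = 2.87 × 10⁴.
36.9 mM / 2.87 × 10⁴ = 1.29 × 10⁻³ mM = 1290 nM.

1290 nM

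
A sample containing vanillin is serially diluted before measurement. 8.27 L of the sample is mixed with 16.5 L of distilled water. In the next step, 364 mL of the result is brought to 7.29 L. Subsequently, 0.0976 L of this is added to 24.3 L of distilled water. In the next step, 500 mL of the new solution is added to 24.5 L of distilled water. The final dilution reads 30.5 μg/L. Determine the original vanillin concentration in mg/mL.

Overall dilution factor = 2.995 × 20.03 × 250.0 × 50 = 7.50 × 10⁵.
Original = 30.5 μg/L × 7.50 × 10⁵ = 2.29 × 10⁷ μg/L = 22.9 mg/mL.

22.9 mg/mL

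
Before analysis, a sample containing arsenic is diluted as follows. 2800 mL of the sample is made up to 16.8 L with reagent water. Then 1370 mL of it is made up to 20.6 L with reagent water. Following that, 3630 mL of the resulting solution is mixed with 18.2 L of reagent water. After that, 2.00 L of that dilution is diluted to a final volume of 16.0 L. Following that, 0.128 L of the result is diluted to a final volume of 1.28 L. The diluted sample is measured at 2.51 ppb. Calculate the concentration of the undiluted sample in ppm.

Overall dilution factor = 6 × 15.04 × 6.014 × 8 × 10 = 4.34 × 10⁴.
Original = 2.51 ppb × 4.34 × 10⁴ = 1.09 × 10⁵ ppb = 109 ppm.

109 ppm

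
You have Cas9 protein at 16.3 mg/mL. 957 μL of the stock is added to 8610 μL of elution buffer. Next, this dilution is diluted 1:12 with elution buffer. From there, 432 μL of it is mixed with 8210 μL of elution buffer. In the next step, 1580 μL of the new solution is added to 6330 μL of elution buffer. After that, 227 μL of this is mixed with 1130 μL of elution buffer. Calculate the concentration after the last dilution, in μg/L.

Overall dilution factor = 9.997 × 12 × 20.00 × 5.006 × 5.978 = 7.18 × 10⁴.
16.3 mg/mL / 7.18 × 10⁴ = 2.27 × 10⁻⁴ mg/mL = 227 μg/L.

227 μg/L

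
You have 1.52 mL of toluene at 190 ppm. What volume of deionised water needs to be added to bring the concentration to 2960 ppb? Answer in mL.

96.0 mL

2960 ppb = 2.96 ppm.
V₂ = C₁V₁/C₂ = 190 × 1.52 / 2.96 = 97.6 mL.
Diluent to add = V₂ − V₁ = 97.6 − 1.52 = 96.0 mL.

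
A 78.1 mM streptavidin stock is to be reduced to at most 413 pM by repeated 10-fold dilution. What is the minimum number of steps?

Need 10ⁿ ≥ 1.89 × 10⁸, so n ≥ log(1.89 × 10⁸)/log(10) = 8.28.
Minimum whole steps: n = 9.

9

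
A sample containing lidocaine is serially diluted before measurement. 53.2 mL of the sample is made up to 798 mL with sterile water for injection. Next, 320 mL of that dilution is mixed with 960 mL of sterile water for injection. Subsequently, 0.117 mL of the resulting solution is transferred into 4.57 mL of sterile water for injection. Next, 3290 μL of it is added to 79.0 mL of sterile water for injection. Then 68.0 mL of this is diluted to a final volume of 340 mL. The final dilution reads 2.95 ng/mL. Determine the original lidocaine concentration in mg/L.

Overall dilution factor = 15 × 4 × 40.06 × 25.01 × 5 = 3.01 × 10⁵.
Original = 2.95 ng/mL × 3.01 × 10⁵ = 8.87 × 10⁵ ng/mL = 887 mg/L.

887 mg/L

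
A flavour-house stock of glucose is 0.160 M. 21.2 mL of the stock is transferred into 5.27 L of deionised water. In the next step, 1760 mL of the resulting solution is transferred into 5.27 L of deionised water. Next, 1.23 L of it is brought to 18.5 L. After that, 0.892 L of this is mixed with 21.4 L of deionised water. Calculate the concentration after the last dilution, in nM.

Overall dilution factor = 249.6 × 3.994 × 15.04 × 24.99 = 3.75 × 10⁵.
0.160 M / 3.75 × 10⁵ = 4.27 × 10⁻⁷ M = 427 nM.

427 nM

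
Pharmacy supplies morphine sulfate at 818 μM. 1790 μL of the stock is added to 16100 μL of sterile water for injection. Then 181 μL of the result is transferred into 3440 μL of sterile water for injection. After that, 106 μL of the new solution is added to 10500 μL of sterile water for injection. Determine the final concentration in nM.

40.9 nM

Overall dilution factor = 9.994 × 20.01 × 100.1 = 2.00 × 10⁴.
818 μM / 2.00 × 10⁴ = 0.0409 μM = 40.9 nM.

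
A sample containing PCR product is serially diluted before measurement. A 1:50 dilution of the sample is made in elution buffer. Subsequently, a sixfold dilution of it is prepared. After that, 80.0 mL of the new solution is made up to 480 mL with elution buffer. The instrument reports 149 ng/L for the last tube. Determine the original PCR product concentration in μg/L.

268 μg/L

Overall dilution factor = 50 × 6 × 6 = 1800.
Original = 149 ng/L × 1800 = 2.68 × 10⁵ ng/L = 268 μg/L.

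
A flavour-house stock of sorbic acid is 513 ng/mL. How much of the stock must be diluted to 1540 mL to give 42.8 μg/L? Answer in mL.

42.8 μg/L = 42.8 ng/mL.
V₁ = C₂V₂/C₁ = 42.8 × 1540 / 513 = 128 mL.

128 mL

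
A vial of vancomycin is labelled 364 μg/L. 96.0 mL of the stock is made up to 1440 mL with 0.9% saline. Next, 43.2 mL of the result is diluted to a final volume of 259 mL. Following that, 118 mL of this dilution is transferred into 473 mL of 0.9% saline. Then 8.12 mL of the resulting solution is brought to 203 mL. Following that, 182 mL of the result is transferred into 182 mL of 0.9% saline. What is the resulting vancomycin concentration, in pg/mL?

16.2 pg/mL

Overall dilution factor = 15 × 5.995 × 5.008 × 25 × 2 = 2.25 × 10⁴.
364 μg/L / 2.25 × 10⁴ = 0.0162 μg/L = 16.2 pg/mL.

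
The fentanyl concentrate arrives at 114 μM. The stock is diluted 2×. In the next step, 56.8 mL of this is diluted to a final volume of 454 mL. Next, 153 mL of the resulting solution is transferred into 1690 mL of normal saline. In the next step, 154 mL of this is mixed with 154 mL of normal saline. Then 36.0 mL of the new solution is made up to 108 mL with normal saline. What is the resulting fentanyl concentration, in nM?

Overall dilution factor = 2 × 7.993 × 12.05 × 2 × 3 = 1155.
114 μM / 1155 = 0.0987 μM = 98.7 nM.

98.7 nM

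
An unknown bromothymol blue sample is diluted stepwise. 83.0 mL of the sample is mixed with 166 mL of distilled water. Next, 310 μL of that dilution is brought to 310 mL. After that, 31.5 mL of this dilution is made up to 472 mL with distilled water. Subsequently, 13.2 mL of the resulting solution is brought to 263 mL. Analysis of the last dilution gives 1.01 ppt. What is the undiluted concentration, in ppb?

Overall dilution factor = 3 × 1000 × 14.98 × 19.92 = 8.96 × 10⁵.
Original = 1.01 ppt × 8.96 × 10⁵ = 9.05 × 10⁵ ppt = 905 ppb.

905 ppb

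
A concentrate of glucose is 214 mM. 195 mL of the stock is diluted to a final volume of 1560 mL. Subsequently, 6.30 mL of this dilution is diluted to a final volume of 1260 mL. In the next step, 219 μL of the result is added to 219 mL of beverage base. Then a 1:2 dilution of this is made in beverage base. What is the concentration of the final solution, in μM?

0.0668 μM

Overall dilution factor = 8 × 200 × 1001 × 2 = 3.20 × 10⁶.
214 mM / 3.20 × 10⁶ = 6.68 × 10⁻⁵ mM = 0.0668 μM.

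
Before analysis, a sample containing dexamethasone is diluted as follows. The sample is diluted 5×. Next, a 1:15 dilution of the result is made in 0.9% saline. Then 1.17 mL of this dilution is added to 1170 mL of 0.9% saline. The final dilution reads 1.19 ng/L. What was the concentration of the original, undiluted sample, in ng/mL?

89.3 ng/mL

Overall dilution factor = 5 × 15 × 1001 = 7.51 × 10⁴.
Original = 1.19 ng/L × 7.51 × 10⁴ = 8.93 × 10⁴ ng/L = 89.3 ng/mL.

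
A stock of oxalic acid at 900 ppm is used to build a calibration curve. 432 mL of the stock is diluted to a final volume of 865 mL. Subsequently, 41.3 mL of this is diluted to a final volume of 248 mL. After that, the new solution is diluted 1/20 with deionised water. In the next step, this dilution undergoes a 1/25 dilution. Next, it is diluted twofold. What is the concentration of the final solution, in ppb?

Overall dilution factor = 2.002 × 6.005 × 20 × 25 × 2 = 1.20 × 10⁴.
900 ppm / 1.20 × 10⁴ = 0.0749 ppm = 74.9 ppb.

74.9 ppb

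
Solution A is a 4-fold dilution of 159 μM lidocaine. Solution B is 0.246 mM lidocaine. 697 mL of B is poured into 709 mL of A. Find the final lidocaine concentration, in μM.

C_A = 159 μM / 4 = 39.8 μM.
C_B = 0.246 mM = 246 μM.
C_mix = (C_A·V_A + C_B·V_B)/(V_A + V_B) = (39.8×709 + 246×697) / 1406 = 142 μM.

142 μM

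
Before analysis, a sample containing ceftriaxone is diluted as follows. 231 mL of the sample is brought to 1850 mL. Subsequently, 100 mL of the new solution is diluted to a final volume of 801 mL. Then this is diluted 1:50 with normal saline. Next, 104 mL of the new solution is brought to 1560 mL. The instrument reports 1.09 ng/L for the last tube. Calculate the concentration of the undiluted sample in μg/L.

52.4 μg/L

Overall dilution factor = 8.009 × 8.010 × 50 × 15 = 4.81 × 10⁴.
Original = 1.09 ng/L × 4.81 × 10⁴ = 5.24 × 10⁴ ng/L = 52.4 μg/L.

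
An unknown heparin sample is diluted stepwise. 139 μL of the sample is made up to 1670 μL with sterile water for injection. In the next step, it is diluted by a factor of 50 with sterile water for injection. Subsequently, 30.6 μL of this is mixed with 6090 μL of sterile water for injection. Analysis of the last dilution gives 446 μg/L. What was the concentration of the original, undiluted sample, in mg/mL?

Overall dilution factor = 12.01 × 50 × 200.0 = 1.20 × 10⁵.
Original = 446 μg/L × 1.20 × 10⁵ = 5.36 × 10⁷ μg/L = 53.6 mg/mL.

53.6 mg/mL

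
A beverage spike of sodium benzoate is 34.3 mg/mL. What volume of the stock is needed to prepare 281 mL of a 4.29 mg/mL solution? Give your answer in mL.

V₁ = C₂V₂/C₁ = 4.29 × 281 / 34.3 = 35.1 mL.

35.1 mL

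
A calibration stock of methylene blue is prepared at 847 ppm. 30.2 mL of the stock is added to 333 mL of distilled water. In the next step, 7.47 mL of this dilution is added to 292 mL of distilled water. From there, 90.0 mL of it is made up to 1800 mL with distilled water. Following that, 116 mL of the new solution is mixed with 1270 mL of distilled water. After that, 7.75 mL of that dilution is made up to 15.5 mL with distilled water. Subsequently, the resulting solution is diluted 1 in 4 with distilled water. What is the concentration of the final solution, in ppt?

Overall dilution factor = 12.03 × 40.09 × 20 × 11.95 × 2 × 4 = 9.22 × 10⁵.
847 ppm / 9.22 × 10⁵ = 9.19 × 10⁻⁴ ppm = 919 ppt.

919 ppt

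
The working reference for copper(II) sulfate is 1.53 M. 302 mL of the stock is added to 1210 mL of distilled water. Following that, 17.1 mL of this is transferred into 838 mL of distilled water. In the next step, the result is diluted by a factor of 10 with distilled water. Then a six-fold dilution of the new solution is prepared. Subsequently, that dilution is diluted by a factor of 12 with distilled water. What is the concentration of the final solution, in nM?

Overall dilution factor = 5.007 × 50.01 × 10 × 6 × 12 = 1.80 × 10⁵.
1.53 M / 1.80 × 10⁵ = 8.49 × 10⁻⁶ M = 8490 nM.

8490 nM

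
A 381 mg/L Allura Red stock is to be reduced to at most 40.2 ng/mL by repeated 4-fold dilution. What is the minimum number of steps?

7

Need 4ⁿ ≥ 9478, so n ≥ log(9478)/log(4) = 6.61.
Minimum whole steps: n = 7.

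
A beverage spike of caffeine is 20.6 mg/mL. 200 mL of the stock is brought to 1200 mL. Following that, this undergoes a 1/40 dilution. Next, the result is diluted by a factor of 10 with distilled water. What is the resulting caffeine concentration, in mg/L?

Overall dilution factor = 6 × 40 × 10 = 2400.
20.6 mg/mL / 2400 = 8.58 × 10⁻³ mg/mL = 8.58 mg/L.

8.58 mg/L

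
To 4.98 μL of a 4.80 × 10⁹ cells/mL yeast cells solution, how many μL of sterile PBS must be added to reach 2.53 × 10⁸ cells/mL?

89.5 μL

V₂ = C₁V₁/C₂ = 4.80 × 10⁹ × 4.98 / 2.53 × 10⁸ = 94.5 μL.
Diluent to add = V₂ − V₁ = 94.5 − 4.98 = 89.5 μL.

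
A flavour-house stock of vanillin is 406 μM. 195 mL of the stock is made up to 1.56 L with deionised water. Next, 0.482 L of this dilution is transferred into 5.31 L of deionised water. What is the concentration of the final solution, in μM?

4.22 μM

Overall dilution factor = 8 × 12.02 = 96.1.
406 μM / 96.1 = 4.22 μM.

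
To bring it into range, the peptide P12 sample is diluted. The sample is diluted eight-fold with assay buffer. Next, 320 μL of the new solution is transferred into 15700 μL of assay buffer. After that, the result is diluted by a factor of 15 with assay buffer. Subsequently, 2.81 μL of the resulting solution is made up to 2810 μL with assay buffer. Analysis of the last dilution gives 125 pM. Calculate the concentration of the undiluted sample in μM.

751 μM

Overall dilution factor = 8 × 50.06 × 15 × 1000 = 6.01 × 10⁶.
Original = 125 pM × 6.01 × 10⁶ = 7.51 × 10⁸ pM = 751 μM.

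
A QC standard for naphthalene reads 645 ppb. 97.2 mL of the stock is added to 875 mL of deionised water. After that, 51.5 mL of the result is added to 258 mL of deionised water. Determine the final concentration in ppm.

0.0107 ppm

Overall dilution factor = 10.00 × 6.010 = 60.1.
645 ppb / 60.1 = 10.7 ppb = 0.0107 ppm.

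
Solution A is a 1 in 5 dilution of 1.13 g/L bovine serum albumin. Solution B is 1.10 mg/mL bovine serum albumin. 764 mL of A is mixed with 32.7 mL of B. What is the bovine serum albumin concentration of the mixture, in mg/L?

262 mg/L

C_A = 1.13 g/L / 5 = 0.226 g/L.
C_B = 1.10 mg/mL = 1.10 g/L.
C_mix = (C_A·V_A + C_B·V_B)/(V_A + V_B) = (0.226×764 + 1.10×32.7) / 796.7 = 0.262 g/L = 262 mg/L.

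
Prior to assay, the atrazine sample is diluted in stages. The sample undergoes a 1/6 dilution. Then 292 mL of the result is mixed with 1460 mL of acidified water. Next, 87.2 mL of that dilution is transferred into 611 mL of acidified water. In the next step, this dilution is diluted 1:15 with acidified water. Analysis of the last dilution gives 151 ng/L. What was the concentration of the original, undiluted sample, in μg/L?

Overall dilution factor = 6 × 6 × 8.007 × 15 = 4324.
Original = 151 ng/L × 4324 = 6.53 × 10⁵ ng/L = 653 μg/L.

653 μg/L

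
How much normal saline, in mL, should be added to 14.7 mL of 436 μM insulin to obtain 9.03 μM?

695 mL

V₂ = C₁V₁/C₂ = 436 × 14.7 / 9.03 = 710 mL.
Diluent to add = V₂ − V₁ = 710 − 14.7 = 695 mL.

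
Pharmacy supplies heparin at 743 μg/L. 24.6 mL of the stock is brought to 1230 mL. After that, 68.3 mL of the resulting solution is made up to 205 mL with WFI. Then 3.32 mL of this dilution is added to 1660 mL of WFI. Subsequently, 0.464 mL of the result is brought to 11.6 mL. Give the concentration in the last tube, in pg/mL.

Overall dilution factor = 50 × 3.001 × 501 × 25 = 1.88 × 10⁶.
743 μg/L / 1.88 × 10⁶ = 3.95 × 10⁻⁴ μg/L = 0.395 pg/mL.

0.395 pg/mL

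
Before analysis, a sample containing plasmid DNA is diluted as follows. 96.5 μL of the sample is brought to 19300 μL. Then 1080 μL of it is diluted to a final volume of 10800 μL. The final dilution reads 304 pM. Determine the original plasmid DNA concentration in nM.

608 nM

Overall dilution factor = 200 × 10 = 2000.
Original = 304 pM × 2000 = 6.08 × 10⁵ pM = 608 nM.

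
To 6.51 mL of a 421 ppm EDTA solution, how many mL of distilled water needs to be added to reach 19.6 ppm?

133 mL

V₂ = C₁V₁/C₂ = 421 × 6.51 / 19.6 = 140 mL.
Diluent to add = V₂ − V₁ = 140 − 6.51 = 133 mL.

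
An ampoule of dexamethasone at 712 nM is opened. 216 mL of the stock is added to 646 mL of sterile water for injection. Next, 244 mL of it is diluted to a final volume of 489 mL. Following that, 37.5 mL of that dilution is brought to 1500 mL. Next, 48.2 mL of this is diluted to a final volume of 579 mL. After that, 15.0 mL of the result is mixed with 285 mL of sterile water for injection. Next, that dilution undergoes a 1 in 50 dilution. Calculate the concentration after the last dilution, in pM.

Overall dilution factor = 3.991 × 2.004 × 40 × 12.01 × 20 × 50 = 3.84 × 10⁶.
712 nM / 3.84 × 10⁶ = 1.85 × 10⁻⁴ nM = 0.185 pM.

0.185 pM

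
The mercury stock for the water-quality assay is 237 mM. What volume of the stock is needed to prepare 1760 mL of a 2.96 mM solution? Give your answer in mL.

22.0 mL

V₁ = C₂V₂/C₁ = 2.96 × 1760 / 237 = 22.0 mL.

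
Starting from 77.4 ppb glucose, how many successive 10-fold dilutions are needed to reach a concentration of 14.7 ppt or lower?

4

Need 10ⁿ ≥ 5265, so n ≥ log(5265)/log(10) = 3.72.
Minimum whole steps: n = 4.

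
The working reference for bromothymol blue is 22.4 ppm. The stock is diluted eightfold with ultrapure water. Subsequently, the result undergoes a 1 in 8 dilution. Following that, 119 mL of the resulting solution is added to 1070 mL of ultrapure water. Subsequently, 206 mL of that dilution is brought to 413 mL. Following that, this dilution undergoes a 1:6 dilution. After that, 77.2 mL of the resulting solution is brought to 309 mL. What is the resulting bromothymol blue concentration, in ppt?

Overall dilution factor = 8 × 8 × 9.992 × 2.005 × 6 × 4.003 = 3.08 × 10⁴.
22.4 ppm / 3.08 × 10⁴ = 7.28 × 10⁻⁴ ppm = 728 ppt.

728 ppt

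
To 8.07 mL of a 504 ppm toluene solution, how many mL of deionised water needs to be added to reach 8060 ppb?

8060 ppb = 8.06 ppm.
V₂ = C₁V₁/C₂ = 504 × 8.07 / 8.06 = 505 mL.
Diluent to add = V₂ − V₁ = 505 − 8.07 = 497 mL.

497 mL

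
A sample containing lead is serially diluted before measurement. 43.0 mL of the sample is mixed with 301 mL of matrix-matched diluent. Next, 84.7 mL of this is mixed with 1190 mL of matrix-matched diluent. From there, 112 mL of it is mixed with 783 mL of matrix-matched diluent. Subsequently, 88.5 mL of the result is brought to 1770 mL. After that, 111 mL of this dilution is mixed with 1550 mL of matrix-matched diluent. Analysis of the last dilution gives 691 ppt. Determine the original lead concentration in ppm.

Overall dilution factor = 8 × 15.05 × 7.991 × 20 × 14.96 = 2.88 × 10⁵.
Original = 691 ppt × 2.88 × 10⁵ = 1.99 × 10⁸ ppt = 199 ppm.

199 ppm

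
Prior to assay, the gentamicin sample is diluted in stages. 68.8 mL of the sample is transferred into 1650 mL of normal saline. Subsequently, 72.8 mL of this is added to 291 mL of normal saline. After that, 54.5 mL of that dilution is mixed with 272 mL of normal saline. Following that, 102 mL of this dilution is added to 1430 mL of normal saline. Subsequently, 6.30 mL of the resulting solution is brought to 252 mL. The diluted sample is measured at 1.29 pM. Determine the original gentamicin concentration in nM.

Overall dilution factor = 24.98 × 4.997 × 5.991 × 15.02 × 40 = 4.49 × 10⁵.
Original = 1.29 pM × 4.49 × 10⁵ = 5.80 × 10⁵ pM = 580 nM.

580 nM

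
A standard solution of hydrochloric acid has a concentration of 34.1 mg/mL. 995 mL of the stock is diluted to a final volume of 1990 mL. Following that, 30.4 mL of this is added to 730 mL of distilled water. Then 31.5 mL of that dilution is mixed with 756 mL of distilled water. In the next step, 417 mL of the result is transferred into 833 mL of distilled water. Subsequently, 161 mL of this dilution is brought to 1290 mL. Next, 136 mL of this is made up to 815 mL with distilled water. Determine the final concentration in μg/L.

Overall dilution factor = 2 × 25.01 × 25 × 2.998 × 8.012 × 5.993 = 1.80 × 10⁵.
34.1 mg/mL / 1.80 × 10⁵ = 1.89 × 10⁻⁴ mg/mL = 189 μg/L.

189 μg/L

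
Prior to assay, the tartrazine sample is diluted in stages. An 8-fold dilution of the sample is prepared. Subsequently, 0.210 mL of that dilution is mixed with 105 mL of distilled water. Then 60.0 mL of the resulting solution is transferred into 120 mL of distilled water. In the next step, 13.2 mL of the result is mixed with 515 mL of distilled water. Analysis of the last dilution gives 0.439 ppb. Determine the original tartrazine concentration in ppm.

Overall dilution factor = 8 × 501 × 3 × 40.02 = 4.81 × 10⁵.
Original = 0.439 ppb × 4.81 × 10⁵ = 2.11 × 10⁵ ppb = 211 ppm.

211 ppm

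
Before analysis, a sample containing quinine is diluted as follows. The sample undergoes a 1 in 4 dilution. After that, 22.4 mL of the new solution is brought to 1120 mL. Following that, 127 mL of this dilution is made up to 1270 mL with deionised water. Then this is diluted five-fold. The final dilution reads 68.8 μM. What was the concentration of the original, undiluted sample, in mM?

688 mM

Overall dilution factor = 4 × 50 × 10 × 5 = 1.00 × 10⁴.
Original = 68.8 μM × 1.00 × 10⁴ = 6.88 × 10⁵ μM = 688 mM.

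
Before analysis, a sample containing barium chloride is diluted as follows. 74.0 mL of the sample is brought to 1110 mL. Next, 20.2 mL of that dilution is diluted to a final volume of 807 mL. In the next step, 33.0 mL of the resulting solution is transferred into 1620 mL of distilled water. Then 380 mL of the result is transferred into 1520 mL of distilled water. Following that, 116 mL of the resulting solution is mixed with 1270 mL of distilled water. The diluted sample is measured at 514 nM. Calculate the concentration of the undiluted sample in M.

0.922 M

Overall dilution factor = 15 × 39.95 × 50.09 × 5 × 11.95 = 1.79 × 10⁶.
Original = 514 nM × 1.79 × 10⁶ = 9.22 × 10⁸ nM = 0.922 M.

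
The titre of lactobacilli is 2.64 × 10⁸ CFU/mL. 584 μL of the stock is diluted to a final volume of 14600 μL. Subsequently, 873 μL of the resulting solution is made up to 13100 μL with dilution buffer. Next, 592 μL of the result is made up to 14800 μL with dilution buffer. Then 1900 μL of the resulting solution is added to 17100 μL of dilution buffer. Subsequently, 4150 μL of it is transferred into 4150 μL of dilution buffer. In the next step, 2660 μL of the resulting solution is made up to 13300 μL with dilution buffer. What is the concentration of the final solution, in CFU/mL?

Overall dilution factor = 25 × 15.01 × 25 × 10 × 2 × 5 = 9.38 × 10⁵.
2.64 × 10⁸ CFU/mL / 9.38 × 10⁵ = 281 CFU/mL.

281 CFU/mL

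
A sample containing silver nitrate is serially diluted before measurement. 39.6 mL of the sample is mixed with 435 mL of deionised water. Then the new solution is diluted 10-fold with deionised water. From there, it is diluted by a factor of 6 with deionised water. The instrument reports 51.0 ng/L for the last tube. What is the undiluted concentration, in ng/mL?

36.7 ng/mL

Overall dilution factor = 11.98 × 10 × 6 = 719.
Original = 51.0 ng/L × 719 = 3.67 × 10⁴ ng/L = 36.7 ng/mL.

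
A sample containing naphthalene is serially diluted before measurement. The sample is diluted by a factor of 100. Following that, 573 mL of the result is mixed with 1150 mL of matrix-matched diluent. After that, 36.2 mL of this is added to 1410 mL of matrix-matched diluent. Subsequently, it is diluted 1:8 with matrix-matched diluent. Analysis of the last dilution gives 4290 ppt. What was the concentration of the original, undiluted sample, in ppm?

Overall dilution factor = 100 × 3.007 × 39.95 × 8 = 9.61 × 10⁴.
Original = 4290 ppt × 9.61 × 10⁴ = 4.12 × 10⁸ ppt = 412 ppm.

412 ppm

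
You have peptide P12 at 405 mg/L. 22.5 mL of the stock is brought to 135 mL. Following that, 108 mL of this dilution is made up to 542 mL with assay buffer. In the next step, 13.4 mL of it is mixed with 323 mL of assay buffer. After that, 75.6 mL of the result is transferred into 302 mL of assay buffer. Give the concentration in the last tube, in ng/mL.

Overall dilution factor = 6 × 5.019 × 25.10 × 4.995 = 3776.
405 mg/L / 3776 = 0.107 mg/L = 107 ng/mL.

107 ng/mL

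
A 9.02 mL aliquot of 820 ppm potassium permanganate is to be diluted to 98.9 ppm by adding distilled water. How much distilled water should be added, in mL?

V₂ = C₁V₁/C₂ = 820 × 9.02 / 98.9 = 74.8 mL.
Diluent to add = V₂ − V₁ = 74.8 − 9.02 = 65.8 mL.

65.8 mL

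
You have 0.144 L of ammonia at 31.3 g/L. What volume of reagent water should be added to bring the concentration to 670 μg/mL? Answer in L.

6.58 L

670 μg/mL = 0.670 g/L.
V₂ = C₁V₁/C₂ = 31.3 × 0.144 / 0.670 = 6.73 L.
Diluent to add = V₂ − V₁ = 6.73 − 0.144 = 6.58 L.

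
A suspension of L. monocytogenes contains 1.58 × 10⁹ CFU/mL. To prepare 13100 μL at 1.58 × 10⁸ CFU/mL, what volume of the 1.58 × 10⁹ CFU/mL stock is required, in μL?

1310 μL

V₁ = C₂V₂/C₁ = 1.58 × 10⁸ × 13100 / 1.58 × 10⁹ = 1310 μL.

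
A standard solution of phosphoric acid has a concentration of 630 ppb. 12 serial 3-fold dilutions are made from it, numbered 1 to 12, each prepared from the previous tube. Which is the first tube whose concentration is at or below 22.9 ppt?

Tube n has concentration 630 ppb / 3ⁿ.
Need 3ⁿ ≥ 630 ppb / 22.9 ppt = 2.75 × 10⁴, so n ≥ 9.30.
First such tube: n = 10.

tube 10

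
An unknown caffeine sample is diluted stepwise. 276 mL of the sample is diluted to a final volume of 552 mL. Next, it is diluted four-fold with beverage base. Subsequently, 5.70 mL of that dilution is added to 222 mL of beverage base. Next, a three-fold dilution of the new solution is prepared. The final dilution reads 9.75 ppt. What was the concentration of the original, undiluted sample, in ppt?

9350 ppt

Overall dilution factor = 2 × 4 × 39.95 × 3 = 959.
Original = 9.75 ppt × 959 = 9348 ppt.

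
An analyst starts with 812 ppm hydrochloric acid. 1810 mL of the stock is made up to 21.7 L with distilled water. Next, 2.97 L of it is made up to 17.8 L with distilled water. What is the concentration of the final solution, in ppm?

11.3 ppm

Overall dilution factor = 11.99 × 5.993 = 71.9.
812 ppm / 71.9 = 11.3 ppm.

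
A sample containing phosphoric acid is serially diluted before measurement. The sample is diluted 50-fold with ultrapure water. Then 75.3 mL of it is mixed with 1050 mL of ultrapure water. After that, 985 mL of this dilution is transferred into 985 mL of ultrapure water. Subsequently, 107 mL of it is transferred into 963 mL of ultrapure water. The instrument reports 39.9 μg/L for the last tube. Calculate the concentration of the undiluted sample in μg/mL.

596 μg/mL

Overall dilution factor = 50 × 14.94 × 2 × 10 = 1.49 × 10⁴.
Original = 39.9 μg/L × 1.49 × 10⁴ = 5.96 × 10⁵ μg/L = 596 μg/mL.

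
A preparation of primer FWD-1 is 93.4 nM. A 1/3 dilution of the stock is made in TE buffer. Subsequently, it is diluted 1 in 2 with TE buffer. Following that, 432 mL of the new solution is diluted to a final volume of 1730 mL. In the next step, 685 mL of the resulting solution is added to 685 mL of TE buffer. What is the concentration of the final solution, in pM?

Overall dilution factor = 3 × 2 × 4.005 × 2 = 48.1.
93.4 nM / 48.1 = 1.94 nM = 1940 pM.

1940 pM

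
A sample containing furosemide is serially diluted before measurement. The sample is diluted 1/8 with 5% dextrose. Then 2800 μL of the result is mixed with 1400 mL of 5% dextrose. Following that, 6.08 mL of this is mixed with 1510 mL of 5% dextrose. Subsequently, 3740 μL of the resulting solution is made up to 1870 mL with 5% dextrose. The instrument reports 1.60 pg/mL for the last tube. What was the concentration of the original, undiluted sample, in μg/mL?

Overall dilution factor = 8 × 501 × 249.4 × 500 = 5.00 × 10⁸.
Original = 1.60 pg/mL × 5.00 × 10⁸ = 8.00 × 10⁸ pg/mL = 800 μg/mL.

800 μg/mL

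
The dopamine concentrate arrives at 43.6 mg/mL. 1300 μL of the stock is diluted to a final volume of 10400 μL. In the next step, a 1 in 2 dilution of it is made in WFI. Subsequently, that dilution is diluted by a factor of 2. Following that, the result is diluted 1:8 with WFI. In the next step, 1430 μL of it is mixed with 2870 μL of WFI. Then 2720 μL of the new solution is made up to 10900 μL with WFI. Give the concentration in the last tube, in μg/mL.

14.1 μg/mL

Overall dilution factor = 8 × 2 × 2 × 8 × 3.007 × 4.007 = 3085.
43.6 mg/mL / 3085 = 0.0141 mg/mL = 14.1 μg/mL.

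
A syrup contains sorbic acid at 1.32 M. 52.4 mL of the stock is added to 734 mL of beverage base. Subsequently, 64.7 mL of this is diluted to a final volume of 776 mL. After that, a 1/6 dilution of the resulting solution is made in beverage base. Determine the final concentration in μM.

1220 μM

Overall dilution factor = 15.01 × 11.99 × 6 = 1080.
1.32 M / 1080 = 1.22 × 10⁻³ M = 1220 μM.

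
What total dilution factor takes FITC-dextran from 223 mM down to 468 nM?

Factor = C₀/C_target = 223 mM / 468 nM = 4.76 × 10⁵.

4.76 × 10⁵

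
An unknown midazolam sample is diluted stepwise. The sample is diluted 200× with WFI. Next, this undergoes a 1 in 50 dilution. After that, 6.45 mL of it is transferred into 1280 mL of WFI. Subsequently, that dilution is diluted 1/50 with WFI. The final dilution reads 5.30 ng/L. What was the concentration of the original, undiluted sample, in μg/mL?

529 μg/mL

Overall dilution factor = 200 × 50 × 199.4 × 50 = 9.97 × 10⁷.
Original = 5.30 ng/L × 9.97 × 10⁷ = 5.29 × 10⁸ ng/L = 529 μg/mL.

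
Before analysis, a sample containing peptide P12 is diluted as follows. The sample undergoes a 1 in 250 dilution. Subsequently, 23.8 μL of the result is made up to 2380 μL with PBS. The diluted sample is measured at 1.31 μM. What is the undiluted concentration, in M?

0.0328 M

Overall dilution factor = 250 × 100 = 2.50 × 10⁴.
Original = 1.31 μM × 2.50 × 10⁴ = 3.27 × 10⁴ μM = 0.0328 M.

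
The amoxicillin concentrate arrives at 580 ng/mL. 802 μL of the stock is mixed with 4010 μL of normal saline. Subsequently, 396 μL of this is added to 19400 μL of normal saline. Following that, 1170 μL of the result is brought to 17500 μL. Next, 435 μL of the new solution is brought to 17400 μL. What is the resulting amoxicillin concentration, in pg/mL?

Overall dilution factor = 6 × 49.99 × 14.96 × 40 = 1.79 × 10⁵.
580 ng/mL / 1.79 × 10⁵ = 3.23 × 10⁻³ ng/mL = 3.23 pg/mL.

3.23 pg/mL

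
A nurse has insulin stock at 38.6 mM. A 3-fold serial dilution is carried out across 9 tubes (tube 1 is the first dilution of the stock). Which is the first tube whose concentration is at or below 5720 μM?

tube 2

Tube n has concentration 38.6 mM / 3ⁿ.
Need 3ⁿ ≥ 38.6 mM / 5720 μM = 6.75, so n ≥ 1.74.
First such tube: n = 2.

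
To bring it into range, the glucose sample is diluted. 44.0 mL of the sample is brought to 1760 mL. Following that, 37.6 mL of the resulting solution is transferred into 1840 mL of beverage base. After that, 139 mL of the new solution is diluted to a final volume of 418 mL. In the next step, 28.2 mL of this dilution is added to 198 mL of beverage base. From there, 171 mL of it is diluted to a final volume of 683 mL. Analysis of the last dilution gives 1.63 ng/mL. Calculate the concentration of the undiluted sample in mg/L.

314 mg/L

Overall dilution factor = 40 × 49.94 × 3.007 × 8.021 × 3.994 = 1.92 × 10⁵.
Original = 1.63 ng/mL × 1.92 × 10⁵ = 3.14 × 10⁵ ng/mL = 314 mg/L.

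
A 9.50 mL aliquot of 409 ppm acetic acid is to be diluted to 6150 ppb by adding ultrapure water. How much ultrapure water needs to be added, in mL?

622 mL

6150 ppb = 6.15 ppm.
V₂ = C₁V₁/C₂ = 409 × 9.50 / 6.15 = 632 mL.
Diluent to add = V₂ − V₁ = 632 − 9.50 = 622 mL.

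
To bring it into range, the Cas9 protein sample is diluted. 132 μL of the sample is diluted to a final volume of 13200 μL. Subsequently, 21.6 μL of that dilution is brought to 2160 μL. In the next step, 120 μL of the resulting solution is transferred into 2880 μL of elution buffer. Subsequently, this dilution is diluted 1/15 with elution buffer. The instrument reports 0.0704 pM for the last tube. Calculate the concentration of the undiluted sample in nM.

264 nM

Overall dilution factor = 100 × 100 × 25 × 15 = 3.75 × 10⁶.
Original = 0.0704 pM × 3.75 × 10⁶ = 2.64 × 10⁵ pM = 264 nM.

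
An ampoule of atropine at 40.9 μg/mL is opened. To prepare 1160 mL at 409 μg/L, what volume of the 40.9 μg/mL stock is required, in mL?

409 μg/L = 0.409 μg/mL.
V₁ = C₂V₂/C₁ = 0.409 × 1160 / 40.9 = 11.6 mL.

11.6 mL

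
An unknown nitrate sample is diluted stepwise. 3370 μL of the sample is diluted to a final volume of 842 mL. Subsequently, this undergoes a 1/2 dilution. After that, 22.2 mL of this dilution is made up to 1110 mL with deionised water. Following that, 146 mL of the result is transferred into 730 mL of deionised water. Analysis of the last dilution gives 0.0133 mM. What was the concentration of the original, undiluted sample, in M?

Overall dilution factor = 249.9 × 2 × 50 × 6 = 1.50 × 10⁵.
Original = 0.0133 mM × 1.50 × 10⁵ = 1994 mM = 1.99 M.

1.99 M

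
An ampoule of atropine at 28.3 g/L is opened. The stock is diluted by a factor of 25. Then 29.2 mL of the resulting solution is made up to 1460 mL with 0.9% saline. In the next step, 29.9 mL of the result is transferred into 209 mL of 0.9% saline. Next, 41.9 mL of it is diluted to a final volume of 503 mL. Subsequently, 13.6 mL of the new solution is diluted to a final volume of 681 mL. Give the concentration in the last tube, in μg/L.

4.71 μg/L

Overall dilution factor = 25 × 50 × 7.990 × 12.00 × 50.07 = 6.00 × 10⁶.
28.3 g/L / 6.00 × 10⁶ = 4.71 × 10⁻⁶ g/L = 4.71 μg/L.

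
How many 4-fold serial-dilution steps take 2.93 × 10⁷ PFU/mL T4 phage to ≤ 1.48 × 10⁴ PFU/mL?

6

Need 4ⁿ ≥ 1980, so n ≥ log(1980)/log(4) = 5.48.
Minimum whole steps: n = 6.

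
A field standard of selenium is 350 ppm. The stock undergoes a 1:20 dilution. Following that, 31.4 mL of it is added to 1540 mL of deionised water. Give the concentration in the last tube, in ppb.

350 ppb

Overall dilution factor = 20 × 50.04 = 1001.
350 ppm / 1001 = 0.350 ppm = 350 ppb.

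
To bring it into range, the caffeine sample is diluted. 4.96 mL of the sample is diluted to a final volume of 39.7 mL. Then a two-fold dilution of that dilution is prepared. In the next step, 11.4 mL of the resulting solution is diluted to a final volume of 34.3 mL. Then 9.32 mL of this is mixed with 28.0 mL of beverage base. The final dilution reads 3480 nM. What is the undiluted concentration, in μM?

Overall dilution factor = 8.004 × 2 × 3.009 × 4.004 = 193.
Original = 3480 nM × 193 = 6.71 × 10⁵ nM = 671 μM.

671 μM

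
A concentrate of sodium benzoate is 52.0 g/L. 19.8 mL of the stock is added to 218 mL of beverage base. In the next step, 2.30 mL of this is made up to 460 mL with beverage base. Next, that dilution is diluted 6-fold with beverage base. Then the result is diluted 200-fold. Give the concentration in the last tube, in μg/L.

18.0 μg/L

Overall dilution factor = 12.01 × 200 × 6 × 200 = 2.88 × 10⁶.
52.0 g/L / 2.88 × 10⁶ = 1.80 × 10⁻⁵ g/L = 18.0 μg/L.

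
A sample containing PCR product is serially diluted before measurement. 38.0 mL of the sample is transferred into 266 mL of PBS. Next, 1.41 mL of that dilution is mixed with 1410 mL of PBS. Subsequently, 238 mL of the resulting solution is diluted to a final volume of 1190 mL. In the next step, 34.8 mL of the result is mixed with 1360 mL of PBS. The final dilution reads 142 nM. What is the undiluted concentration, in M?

Overall dilution factor = 8 × 1001 × 5 × 40.08 = 1.60 × 10⁶.
Original = 142 nM × 1.60 × 10⁶ = 2.28 × 10⁸ nM = 0.228 M.

0.228 M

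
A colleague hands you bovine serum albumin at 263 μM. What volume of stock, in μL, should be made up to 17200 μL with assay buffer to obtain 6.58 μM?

V₁ = C₂V₂/C₁ = 6.58 × 17200 / 263 = 430 μL.

430 μL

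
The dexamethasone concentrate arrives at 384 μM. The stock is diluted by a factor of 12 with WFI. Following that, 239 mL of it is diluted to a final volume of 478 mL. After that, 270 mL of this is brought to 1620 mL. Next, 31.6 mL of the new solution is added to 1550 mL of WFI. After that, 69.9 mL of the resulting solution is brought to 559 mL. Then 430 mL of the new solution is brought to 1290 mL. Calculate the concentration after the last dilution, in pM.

Overall dilution factor = 12 × 2 × 6 × 50.05 × 7.997 × 3 = 1.73 × 10⁵.
384 μM / 1.73 × 10⁵ = 2.22 × 10⁻³ μM = 2220 pM.

2220 pM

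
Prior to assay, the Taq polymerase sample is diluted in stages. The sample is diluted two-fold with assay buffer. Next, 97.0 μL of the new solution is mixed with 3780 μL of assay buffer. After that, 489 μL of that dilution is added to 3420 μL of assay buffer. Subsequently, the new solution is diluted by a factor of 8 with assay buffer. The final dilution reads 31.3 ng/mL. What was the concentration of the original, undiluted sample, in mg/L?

160 mg/L

Overall dilution factor = 2 × 39.97 × 7.994 × 8 = 5112.
Original = 31.3 ng/mL × 5112 = 1.60 × 10⁵ ng/mL = 160 mg/L.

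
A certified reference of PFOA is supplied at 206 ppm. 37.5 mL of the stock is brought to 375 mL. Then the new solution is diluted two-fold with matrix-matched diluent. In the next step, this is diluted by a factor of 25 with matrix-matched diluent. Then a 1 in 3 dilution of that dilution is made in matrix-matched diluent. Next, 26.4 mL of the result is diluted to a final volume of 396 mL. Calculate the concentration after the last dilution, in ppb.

Overall dilution factor = 10 × 2 × 25 × 3 × 15 = 2.25 × 10⁴.
206 ppm / 2.25 × 10⁴ = 9.16 × 10⁻³ ppm = 9.16 ppb.

9.16 ppb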